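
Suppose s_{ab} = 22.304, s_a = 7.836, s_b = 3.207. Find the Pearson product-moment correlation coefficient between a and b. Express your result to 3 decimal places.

0.888

r = Cov(a,b) / (s_a · s_b) = 22.304 / (7.836 × 3.207)
  = 22.304 / 25.1301 ≈ 0.888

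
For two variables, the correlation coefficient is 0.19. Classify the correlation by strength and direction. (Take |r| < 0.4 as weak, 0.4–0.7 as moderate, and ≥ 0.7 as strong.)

r = 0.19 > 0 so the relationship is positive.
|r| = 0.19, which falls in the weak range.

weak positive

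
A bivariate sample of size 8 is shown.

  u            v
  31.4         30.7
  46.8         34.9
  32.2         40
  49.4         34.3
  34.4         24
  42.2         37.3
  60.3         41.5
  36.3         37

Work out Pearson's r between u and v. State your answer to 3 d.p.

n = 8, Σu = 333, Σv = 279.7, Σu² = 14571.38, Σv² = 9995.53, Σuv = 11824.93
nΣuv − ΣuΣv = 94599.44 − 93140.1 = 1459.34
nΣu² − (Σu)² = 116571.04 − 110889 = 5682.04; nΣv² − (Σv)² = 79964.24 − 78232.09 = 1732.15
r = 1459.34 / √(5682.04 × 1732.15) = 1459.34 / 3137.2194 ≈ 0.465

0.465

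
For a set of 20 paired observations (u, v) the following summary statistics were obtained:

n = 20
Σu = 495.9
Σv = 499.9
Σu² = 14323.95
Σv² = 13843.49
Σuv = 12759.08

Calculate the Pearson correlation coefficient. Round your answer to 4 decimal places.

0.2201

r = (nΣuv − ΣuΣv) / √[(nΣu² − (Σu)²)(nΣv² − (Σv)²)]
Numerator: 20×12759.08 − 495.9×499.9 = 7281.19
Denominator: √[(286479 − 245916.81)(276869.8 − 249900.01)] = √[40562.19 × 26969.79] = 33074.9716
r = 7281.19 / 33074.9716 ≈ 0.2201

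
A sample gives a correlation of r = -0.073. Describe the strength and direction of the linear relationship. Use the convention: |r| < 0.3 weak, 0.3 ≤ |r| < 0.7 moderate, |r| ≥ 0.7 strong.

weak negative

r = -0.073 < 0 so the relationship is negative.
|r| = 0.073, which falls in the weak range.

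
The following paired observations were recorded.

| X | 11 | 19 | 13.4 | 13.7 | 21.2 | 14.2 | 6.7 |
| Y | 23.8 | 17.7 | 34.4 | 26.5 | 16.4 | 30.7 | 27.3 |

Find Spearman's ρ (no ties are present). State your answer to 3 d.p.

-0.536

Rank X: 2, 6, 3, 4, 7, 5, 1
Rank Y: 3, 2, 7, 4, 1, 6, 5
d = rank(X) − rank(Y): -1, 4, -4, 0, 6, -1, -4; Σd² = 86
ρ = 1 − 6Σd² / [n(n²−1)] = 1 − 6×86 / (7×48) = 1 − 516/336 ≈ -0.536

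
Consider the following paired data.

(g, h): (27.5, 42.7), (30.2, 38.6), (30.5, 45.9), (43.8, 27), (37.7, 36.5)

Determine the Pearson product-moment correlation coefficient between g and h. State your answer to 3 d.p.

-0.902

n = 5, Σg = 169.7, Σh = 190.7, Σg² = 5938.27, Σh² = 7481.31, Σgh = 6298.57
nΣgh − ΣgΣh = 31492.85 − 32361.79 = -868.94
nΣg² − (Σg)² = 29691.35 − 28798.09 = 893.26; nΣh² − (Σh)² = 37406.55 − 36366.49 = 1040.06
r = -868.94 / √(893.26 × 1040.06) = -868.94 / 963.8693 ≈ -0.902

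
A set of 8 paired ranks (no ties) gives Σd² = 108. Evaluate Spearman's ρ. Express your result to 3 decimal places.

-0.286

ρ = 1 − 6Σd² / [n(n²−1)] = 1 − 6×108 / (8×63)
  = 1 − 648/504 = 1 − 1.2857 ≈ -0.286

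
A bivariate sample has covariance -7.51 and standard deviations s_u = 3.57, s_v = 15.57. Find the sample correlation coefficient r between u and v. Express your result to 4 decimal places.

r = Cov(u,v) / (s_u · s_v) = -7.51 / (3.57 × 15.57)
  = -7.51 / 55.5849 ≈ -0.1351

-0.1351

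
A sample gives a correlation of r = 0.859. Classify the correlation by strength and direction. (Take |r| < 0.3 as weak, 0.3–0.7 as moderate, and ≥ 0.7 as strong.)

strong positive

r = 0.859 > 0 so the relationship is positive.
|r| = 0.859, which falls in the strong range.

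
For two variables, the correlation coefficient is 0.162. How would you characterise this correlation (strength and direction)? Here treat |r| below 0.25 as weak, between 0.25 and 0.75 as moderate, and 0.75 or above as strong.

r = 0.162 > 0 so the relationship is positive.
|r| = 0.162, which falls in the weak range.

weak positive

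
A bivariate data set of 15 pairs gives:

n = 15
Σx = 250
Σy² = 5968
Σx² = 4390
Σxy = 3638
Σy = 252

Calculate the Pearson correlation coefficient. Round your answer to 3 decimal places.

r = (nΣxy − ΣxΣy) / √[(nΣx² − (Σx)²)(nΣy² − (Σy)²)]
Numerator: 15×3638 − 250×252 = -8430
Denominator: √[(65850 − 62500)(89520 − 63504)] = √[3350 × 26016] = 9335.6092
r = -8430 / 9335.6092 ≈ -0.903

-0.903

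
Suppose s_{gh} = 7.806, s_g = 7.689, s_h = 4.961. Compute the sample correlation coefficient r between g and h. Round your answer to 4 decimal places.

r = Cov(g,h) / (s_g · s_h) = 7.806 / (7.689 × 4.961)
  = 7.806 / 38.1451 ≈ 0.2046

0.2046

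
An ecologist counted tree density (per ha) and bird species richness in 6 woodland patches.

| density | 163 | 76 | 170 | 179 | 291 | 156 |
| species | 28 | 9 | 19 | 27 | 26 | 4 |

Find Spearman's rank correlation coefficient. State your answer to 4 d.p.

0.5429

Rank density: 3, 1, 4, 5, 6, 2
Rank species: 6, 2, 3, 5, 4, 1
d = rank(density) − rank(species): -3, -1, 1, 0, 2, 1; Σd² = 16
ρ = 1 − 6Σd² / [n(n²−1)] = 1 − 6×16 / (6×35) = 1 − 96/210 ≈ 0.5429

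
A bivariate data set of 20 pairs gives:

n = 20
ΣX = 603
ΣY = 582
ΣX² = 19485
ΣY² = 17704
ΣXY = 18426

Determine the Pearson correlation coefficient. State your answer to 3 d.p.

0.878

r = (nΣXY − ΣXΣY) / √[(nΣX² − (ΣX)²)(nΣY² − (ΣY)²)]
Numerator: 20×18426 − 603×582 = 17574
Denominator: √[(389700 − 363609)(354080 − 338724)] = √[26091 × 15356] = 20016.3282
r = 17574 / 20016.3282 ≈ 0.878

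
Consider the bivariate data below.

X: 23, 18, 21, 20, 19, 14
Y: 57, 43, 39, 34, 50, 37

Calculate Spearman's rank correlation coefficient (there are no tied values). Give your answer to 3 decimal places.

0.371

Rank X: 6, 2, 5, 4, 3, 1
Rank Y: 6, 4, 3, 1, 5, 2
d = rank(X) − rank(Y): 0, -2, 2, 3, -2, -1; Σd² = 22
ρ = 1 − 6Σd² / [n(n²−1)] = 1 − 6×22 / (6×35) = 1 − 132/210 ≈ 0.371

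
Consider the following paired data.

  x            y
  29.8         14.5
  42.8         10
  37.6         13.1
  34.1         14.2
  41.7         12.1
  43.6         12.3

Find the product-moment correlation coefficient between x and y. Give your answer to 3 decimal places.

n = 6, Σx = 229.6, Σy = 76.2, Σx² = 8936.3, Σy² = 981.2, Σxy = 2877.73
nΣxy − ΣxΣy = 17266.38 − 17495.52 = -229.14
nΣx² − (Σx)² = 53617.8 − 52716.16 = 901.64; nΣy² − (Σy)² = 5887.2 − 5806.44 = 80.76
r = -229.14 / √(901.64 × 80.76) = -229.14 / 269.8452 ≈ -0.849

-0.849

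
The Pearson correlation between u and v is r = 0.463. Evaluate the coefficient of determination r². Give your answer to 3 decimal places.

0.214

r² = (0.463)² = 0.214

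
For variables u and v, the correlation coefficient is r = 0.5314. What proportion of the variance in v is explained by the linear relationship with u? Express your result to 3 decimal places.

r² = (0.5314)² = 0.282

0.282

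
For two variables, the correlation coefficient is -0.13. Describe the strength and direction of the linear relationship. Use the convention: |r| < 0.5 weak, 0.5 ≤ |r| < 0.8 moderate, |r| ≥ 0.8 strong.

weak negative

r = -0.13 < 0 so the relationship is negative.
|r| = 0.13, which falls in the weak range.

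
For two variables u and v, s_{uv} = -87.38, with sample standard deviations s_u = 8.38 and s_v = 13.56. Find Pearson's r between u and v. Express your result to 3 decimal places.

-0.769

r = Cov(u,v) / (s_u · s_v) = -87.38 / (8.38 × 13.56)
  = -87.38 / 113.6328 ≈ -0.769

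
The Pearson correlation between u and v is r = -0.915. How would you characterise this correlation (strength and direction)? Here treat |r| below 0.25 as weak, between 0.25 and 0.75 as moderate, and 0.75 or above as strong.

strong negative

r = -0.915 < 0 so the relationship is negative.
|r| = 0.915, which falls in the strong range.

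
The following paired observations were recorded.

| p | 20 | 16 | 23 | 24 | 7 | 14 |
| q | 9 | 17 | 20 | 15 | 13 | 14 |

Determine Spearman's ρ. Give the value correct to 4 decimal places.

Rank p: 4, 3, 5, 6, 1, 2
Rank q: 1, 5, 6, 4, 2, 3
d = rank(p) − rank(q): 3, -2, -1, 2, -1, -1; Σd² = 20
ρ = 1 − 6Σd² / [n(n²−1)] = 1 − 6×20 / (6×35) = 1 − 120/210 ≈ 0.4286

0.4286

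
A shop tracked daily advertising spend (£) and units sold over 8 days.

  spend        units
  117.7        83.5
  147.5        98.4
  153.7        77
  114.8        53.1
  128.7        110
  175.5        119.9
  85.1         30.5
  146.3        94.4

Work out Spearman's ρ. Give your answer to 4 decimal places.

Rank spend: 3, 6, 7, 2, 4, 8, 1, 5
Rank units: 4, 6, 3, 2, 7, 8, 1, 5
d = rank(spend) − rank(units): -1, 0, 4, 0, -3, 0, 0, 0; Σd² = 26
ρ = 1 − 6Σd² / [n(n²−1)] = 1 − 6×26 / (8×63) = 1 − 156/504 ≈ 0.6905

0.6905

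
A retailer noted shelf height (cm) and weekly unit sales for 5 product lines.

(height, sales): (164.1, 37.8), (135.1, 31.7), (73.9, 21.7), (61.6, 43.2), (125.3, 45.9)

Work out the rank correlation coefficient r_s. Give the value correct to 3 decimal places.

-0.100

Rank height: 5, 4, 2, 1, 3
Rank sales: 3, 2, 1, 4, 5
d = rank(height) − rank(sales): 2, 2, 1, -3, -2; Σd² = 22
ρ = 1 − 6Σd² / [n(n²−1)] = 1 − 6×22 / (5×24) = 1 − 132/120 ≈ -0.100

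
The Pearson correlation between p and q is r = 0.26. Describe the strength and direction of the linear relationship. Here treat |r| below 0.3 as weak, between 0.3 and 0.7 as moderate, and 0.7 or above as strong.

r = 0.26 > 0 so the relationship is positive.
|r| = 0.26, which falls in the weak range.

weak positive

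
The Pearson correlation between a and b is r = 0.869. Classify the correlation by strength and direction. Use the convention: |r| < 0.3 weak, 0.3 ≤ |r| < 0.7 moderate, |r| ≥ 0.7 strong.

r = 0.869 > 0 so the relationship is positive.
|r| = 0.869, which falls in the strong range.

strong positive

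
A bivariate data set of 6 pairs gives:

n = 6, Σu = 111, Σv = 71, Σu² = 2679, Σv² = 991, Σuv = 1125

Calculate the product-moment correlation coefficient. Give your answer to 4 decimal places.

r = (nΣuv − ΣuΣv) / √[(nΣu² − (Σu)²)(nΣv² − (Σv)²)]
Numerator: 6×1125 − 111×71 = -1131
Denominator: √[(16074 − 12321)(5946 − 5041)] = √[3753 × 905] = 1842.9501
r = -1131 / 1842.9501 ≈ -0.6137

-0.6137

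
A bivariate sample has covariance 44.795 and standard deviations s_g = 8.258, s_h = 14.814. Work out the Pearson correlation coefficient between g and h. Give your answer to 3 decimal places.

r = Cov(g,h) / (s_g · s_h) = 44.795 / (8.258 × 14.814)
  = 44.795 / 122.3340 ≈ 0.366

0.366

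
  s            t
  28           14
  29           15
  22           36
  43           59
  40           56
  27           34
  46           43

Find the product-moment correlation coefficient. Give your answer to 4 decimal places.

n = 7, Σs = 235, Σt = 257, Σs² = 8403, Σt² = 11339, Σst = 9292
nΣst − ΣsΣt = 65044 − 60395 = 4649
nΣs² − (Σs)² = 58821 − 55225 = 3596; nΣt² − (Σt)² = 79373 − 66049 = 13324
r = 4649 / √(3596 × 13324) = 4649 / 6921.9292 ≈ 0.6716

0.6716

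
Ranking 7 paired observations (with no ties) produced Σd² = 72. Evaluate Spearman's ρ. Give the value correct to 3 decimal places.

ρ = 1 − 6Σd² / [n(n²−1)] = 1 − 6×72 / (7×48)
  = 1 − 432/336 = 1 − 1.2857 ≈ -0.286

-0.286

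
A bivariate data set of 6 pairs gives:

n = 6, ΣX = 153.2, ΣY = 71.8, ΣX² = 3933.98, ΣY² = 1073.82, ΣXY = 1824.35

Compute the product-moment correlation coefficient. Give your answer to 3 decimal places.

r = (nΣXY − ΣXΣY) / √[(nΣX² − (ΣX)²)(nΣY² − (ΣY)²)]
Numerator: 6×1824.35 − 153.2×71.8 = -53.66
Denominator: √[(23603.88 − 23470.24)(6442.92 − 5155.24)] = √[133.64 × 1287.68] = 414.8320
r = -53.66 / 414.8320 ≈ -0.129

-0.129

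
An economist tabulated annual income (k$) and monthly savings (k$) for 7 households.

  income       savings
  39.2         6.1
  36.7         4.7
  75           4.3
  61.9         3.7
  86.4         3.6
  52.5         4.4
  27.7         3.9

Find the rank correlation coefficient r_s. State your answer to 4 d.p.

Rank income: 3, 2, 6, 5, 7, 4, 1
Rank savings: 7, 6, 4, 2, 1, 5, 3
d = rank(income) − rank(savings): -4, -4, 2, 3, 6, -1, -2; Σd² = 86
ρ = 1 − 6Σd² / [n(n²−1)] = 1 − 6×86 / (7×48) = 1 − 516/336 ≈ -0.5357

-0.5357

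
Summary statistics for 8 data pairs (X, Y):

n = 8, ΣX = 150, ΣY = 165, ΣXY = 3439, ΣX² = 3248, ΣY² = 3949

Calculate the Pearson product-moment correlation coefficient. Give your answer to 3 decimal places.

0.708

r = (nΣXY − ΣXΣY) / √[(nΣX² − (ΣX)²)(nΣY² − (ΣY)²)]
Numerator: 8×3439 − 150×165 = 2762
Denominator: √[(25984 − 22500)(31592 − 27225)] = √[3484 × 4367] = 3900.5933
r = 2762 / 3900.5933 ≈ 0.708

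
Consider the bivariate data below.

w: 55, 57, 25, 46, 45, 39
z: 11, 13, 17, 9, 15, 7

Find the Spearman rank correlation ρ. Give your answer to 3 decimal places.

Rank w: 5, 6, 1, 4, 3, 2
Rank z: 3, 4, 6, 2, 5, 1
d = rank(w) − rank(z): 2, 2, -5, 2, -2, 1; Σd² = 42
ρ = 1 − 6Σd² / [n(n²−1)] = 1 − 6×42 / (6×35) = 1 − 252/210 ≈ -0.200

-0.200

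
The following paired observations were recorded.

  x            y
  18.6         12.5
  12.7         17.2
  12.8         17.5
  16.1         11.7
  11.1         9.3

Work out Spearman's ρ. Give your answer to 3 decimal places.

0.200

Rank x: 5, 2, 3, 4, 1
Rank y: 3, 4, 5, 2, 1
d = rank(x) − rank(y): 2, -2, -2, 2, 0; Σd² = 16
ρ = 1 − 6Σd² / [n(n²−1)] = 1 − 6×16 / (5×24) = 1 − 96/120 ≈ 0.200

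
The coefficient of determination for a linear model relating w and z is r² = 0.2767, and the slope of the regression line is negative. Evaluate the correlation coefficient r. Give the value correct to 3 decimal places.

|r| = √0.2767 = 0.526
The association is negative, so r = −0.526.

-0.526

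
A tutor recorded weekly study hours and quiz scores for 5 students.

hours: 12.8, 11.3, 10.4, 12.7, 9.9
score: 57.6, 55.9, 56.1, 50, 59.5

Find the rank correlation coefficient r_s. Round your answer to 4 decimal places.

Rank hours: 5, 3, 2, 4, 1
Rank score: 4, 2, 3, 1, 5
d = rank(hours) − rank(score): 1, 1, -1, 3, -4; Σd² = 28
ρ = 1 − 6Σd² / [n(n²−1)] = 1 − 6×28 / (5×24) = 1 − 168/120 ≈ -0.4000

-0.4000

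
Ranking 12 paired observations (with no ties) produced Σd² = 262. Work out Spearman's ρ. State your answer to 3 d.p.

0.084

ρ = 1 − 6Σd² / [n(n²−1)] = 1 − 6×262 / (12×143)
  = 1 − 1572/1716 = 1 − 0.9161 ≈ 0.084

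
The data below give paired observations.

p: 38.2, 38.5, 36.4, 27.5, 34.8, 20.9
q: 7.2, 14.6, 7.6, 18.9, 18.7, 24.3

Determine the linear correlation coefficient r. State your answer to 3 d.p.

-0.814

n = 6, Σp = 196.3, Σq = 91.3, Σp² = 6670.55, Σq² = 1620.15, Σpq = 2792.16
nΣpq − ΣpΣq = 16752.96 − 17922.19 = -1169.23
nΣp² − (Σp)² = 40023.3 − 38533.69 = 1489.61; nΣq² − (Σq)² = 9720.9 − 8335.69 = 1385.21
r = -1169.23 / √(1489.61 × 1385.21) = -1169.23 / 1436.4619 ≈ -0.814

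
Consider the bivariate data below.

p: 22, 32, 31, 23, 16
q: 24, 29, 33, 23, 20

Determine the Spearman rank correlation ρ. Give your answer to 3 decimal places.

0.800

Rank p: 2, 5, 4, 3, 1
Rank q: 3, 4, 5, 2, 1
d = rank(p) − rank(q): -1, 1, -1, 1, 0; Σd² = 4
ρ = 1 − 6Σd² / [n(n²−1)] = 1 − 6×4 / (5×24) = 1 − 24/120 ≈ 0.800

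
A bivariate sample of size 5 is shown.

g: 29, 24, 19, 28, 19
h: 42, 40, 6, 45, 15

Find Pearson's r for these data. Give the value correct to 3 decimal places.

n = 5, Σg = 119, Σh = 148, Σg² = 2923, Σh² = 5650, Σgh = 3837
nΣgh − ΣgΣh = 19185 − 17612 = 1573
nΣg² − (Σg)² = 14615 − 14161 = 454; nΣh² − (Σh)² = 28250 − 21904 = 6346
r = 1573 / √(454 × 6346) = 1573 / 1697.3756 ≈ 0.927

0.927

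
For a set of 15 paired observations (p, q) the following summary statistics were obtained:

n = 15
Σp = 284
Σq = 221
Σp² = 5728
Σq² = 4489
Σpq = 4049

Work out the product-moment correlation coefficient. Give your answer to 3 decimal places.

-0.206

r = (nΣpq − ΣpΣq) / √[(nΣp² − (Σp)²)(nΣq² − (Σq)²)]
Numerator: 15×4049 − 284×221 = -2029
Denominator: √[(85920 − 80656)(67335 − 48841)] = √[5264 × 18494] = 9866.7328
r = -2029 / 9866.7328 ≈ -0.206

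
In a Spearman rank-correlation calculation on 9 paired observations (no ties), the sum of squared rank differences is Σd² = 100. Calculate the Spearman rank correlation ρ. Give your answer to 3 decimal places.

ρ = 1 − 6Σd² / [n(n²−1)] = 1 − 6×100 / (9×80)
  = 1 − 600/720 = 1 − 0.8333 ≈ 0.167

0.167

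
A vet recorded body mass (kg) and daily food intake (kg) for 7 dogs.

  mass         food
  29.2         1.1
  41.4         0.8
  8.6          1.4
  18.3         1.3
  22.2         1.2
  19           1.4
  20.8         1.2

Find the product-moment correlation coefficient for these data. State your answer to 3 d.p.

n = 7, Σx = 159.5, Σy = 8.4, Σx² = 4261.93, Σy² = 10.34, Σxy = 179.27
nΣxy − ΣxΣy = 1254.89 − 1339.8 = -84.91
nΣx² − (Σx)² = 29833.51 − 25440.25 = 4393.26; nΣy² − (Σy)² = 72.38 − 70.56 = 1.82
r = -84.91 / √(4393.26 × 1.82) = -84.91 / 89.4189 ≈ -0.950

-0.950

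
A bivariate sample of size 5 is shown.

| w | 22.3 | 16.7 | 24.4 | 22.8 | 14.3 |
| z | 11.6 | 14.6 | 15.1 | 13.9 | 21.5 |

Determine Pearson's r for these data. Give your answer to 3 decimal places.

n = 5, Σw = 100.5, Σz = 76.7, Σw² = 2095.87, Σz² = 1231.19, Σwz = 1495.31
nΣwz − ΣwΣz = 7476.55 − 7708.35 = -231.8
nΣw² − (Σw)² = 10479.35 − 10100.25 = 379.1; nΣz² − (Σz)² = 6155.95 − 5882.89 = 273.06
r = -231.8 / √(379.1 × 273.06) = -231.8 / 321.7407 ≈ -0.720

-0.720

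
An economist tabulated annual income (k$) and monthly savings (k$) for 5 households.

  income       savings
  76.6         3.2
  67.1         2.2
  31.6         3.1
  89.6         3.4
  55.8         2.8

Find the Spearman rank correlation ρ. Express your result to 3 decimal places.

0.600

Rank income: 4, 3, 1, 5, 2
Rank savings: 4, 1, 3, 5, 2
d = rank(income) − rank(savings): 0, 2, -2, 0, 0; Σd² = 8
ρ = 1 − 6Σd² / [n(n²−1)] = 1 − 6×8 / (5×24) = 1 − 48/120 ≈ 0.600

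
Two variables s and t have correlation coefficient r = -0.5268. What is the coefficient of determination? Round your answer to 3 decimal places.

r² = (-0.5268)² = 0.278

0.278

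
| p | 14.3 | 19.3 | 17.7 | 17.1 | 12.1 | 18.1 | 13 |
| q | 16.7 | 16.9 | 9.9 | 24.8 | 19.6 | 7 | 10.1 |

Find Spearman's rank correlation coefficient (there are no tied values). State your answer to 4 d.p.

Rank p: 3, 7, 5, 4, 1, 6, 2
Rank q: 4, 5, 2, 7, 6, 1, 3
d = rank(p) − rank(q): -1, 2, 3, -3, -5, 5, -1; Σd² = 74
ρ = 1 − 6Σd² / [n(n²−1)] = 1 − 6×74 / (7×48) = 1 − 444/336 ≈ -0.3214

-0.3214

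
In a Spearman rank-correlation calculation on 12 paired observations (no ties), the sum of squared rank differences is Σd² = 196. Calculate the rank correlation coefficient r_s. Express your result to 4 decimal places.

ρ = 1 − 6Σd² / [n(n²−1)] = 1 − 6×196 / (12×143)
  = 1 − 1176/1716 = 1 − 0.68531 ≈ 0.3147

0.3147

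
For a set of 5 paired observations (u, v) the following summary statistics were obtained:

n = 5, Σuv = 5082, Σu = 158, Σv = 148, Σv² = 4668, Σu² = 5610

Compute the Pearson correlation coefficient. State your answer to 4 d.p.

0.9624

r = (nΣuv − ΣuΣv) / √[(nΣu² − (Σu)²)(nΣv² − (Σv)²)]
Numerator: 5×5082 − 158×148 = 2026
Denominator: √[(28050 − 24964)(23340 − 21904)] = √[3086 × 1436] = 2105.1119
r = 2026 / 2105.1119 ≈ 0.9624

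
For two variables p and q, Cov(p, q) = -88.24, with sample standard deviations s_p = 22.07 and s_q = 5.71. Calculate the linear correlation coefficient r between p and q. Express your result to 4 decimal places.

r = Cov(p,q) / (s_p · s_q) = -88.24 / (22.07 × 5.71)
  = -88.24 / 126.0197 ≈ -0.7002

-0.7002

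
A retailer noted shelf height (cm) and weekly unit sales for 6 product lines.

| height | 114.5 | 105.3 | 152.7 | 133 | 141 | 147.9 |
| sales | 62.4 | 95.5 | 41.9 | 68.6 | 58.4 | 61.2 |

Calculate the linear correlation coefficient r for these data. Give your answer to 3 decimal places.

n = 6, Σx = 794.4, Σy = 388, Σx² = 106960.04, Σy² = 26631.58, Σxy = 50008.76
nΣxy − ΣxΣy = 300052.56 − 308227.2 = -8174.64
nΣx² − (Σx)² = 641760.24 − 631071.36 = 10688.88; nΣy² − (Σy)² = 159789.48 − 150544 = 9245.48
r = -8174.64 / √(10688.88 × 9245.48) = -8174.64 / 9941.0174 ≈ -0.822

-0.822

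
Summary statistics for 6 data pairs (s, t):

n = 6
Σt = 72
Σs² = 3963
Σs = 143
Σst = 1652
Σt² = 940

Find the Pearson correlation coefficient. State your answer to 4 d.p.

r = (nΣst − ΣsΣt) / √[(nΣs² − (Σs)²)(nΣt² − (Σt)²)]
Numerator: 6×1652 − 143×72 = -384
Denominator: √[(23778 − 20449)(5640 − 5184)] = √[3329 × 456] = 1232.0812
r = -384 / 1232.0812 ≈ -0.3117

-0.3117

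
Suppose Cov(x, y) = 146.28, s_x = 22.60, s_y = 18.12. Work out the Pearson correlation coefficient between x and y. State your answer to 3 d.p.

r = Cov(x,y) / (s_x · s_y) = 146.28 / (22.60 × 18.12)
  = 146.28 / 409.5120 ≈ 0.357

0.357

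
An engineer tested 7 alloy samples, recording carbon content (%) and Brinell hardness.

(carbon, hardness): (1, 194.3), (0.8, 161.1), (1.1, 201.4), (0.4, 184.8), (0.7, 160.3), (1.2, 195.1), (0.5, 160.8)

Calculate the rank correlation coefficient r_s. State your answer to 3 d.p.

0.714

Rank carbon: 5, 4, 6, 1, 3, 7, 2
Rank hardness: 5, 3, 7, 4, 1, 6, 2
d = rank(carbon) − rank(hardness): 0, 1, -1, -3, 2, 1, 0; Σd² = 16
ρ = 1 − 6Σd² / [n(n²−1)] = 1 − 6×16 / (7×48) = 1 − 96/336 ≈ 0.714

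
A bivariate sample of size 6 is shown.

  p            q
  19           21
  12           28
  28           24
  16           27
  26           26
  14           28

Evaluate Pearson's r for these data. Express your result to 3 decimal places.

n = 6, Σp = 115, Σq = 154, Σp² = 2417, Σq² = 3990, Σpq = 2907
nΣpq − ΣpΣq = 17442 − 17710 = -268
nΣp² − (Σp)² = 14502 − 13225 = 1277; nΣq² − (Σq)² = 23940 − 23716 = 224
r = -268 / √(1277 × 224) = -268 / 534.8346 ≈ -0.501

-0.501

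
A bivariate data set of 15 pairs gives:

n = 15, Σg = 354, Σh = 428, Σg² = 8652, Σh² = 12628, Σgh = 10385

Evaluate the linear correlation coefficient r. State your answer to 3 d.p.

r = (nΣgh − ΣgΣh) / √[(nΣg² − (Σg)²)(nΣh² − (Σh)²)]
Numerator: 15×10385 − 354×428 = 4263
Denominator: √[(129780 − 125316)(189420 − 183184)] = √[4464 × 6236] = 5276.1259
r = 4263 / 5276.1259 ≈ 0.808

0.808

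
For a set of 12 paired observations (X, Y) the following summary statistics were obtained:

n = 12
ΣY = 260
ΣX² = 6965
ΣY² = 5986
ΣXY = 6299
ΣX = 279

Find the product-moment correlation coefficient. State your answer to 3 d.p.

r = (nΣXY − ΣXΣY) / √[(nΣX² − (ΣX)²)(nΣY² − (ΣY)²)]
Numerator: 12×6299 − 279×260 = 3048
Denominator: √[(83580 − 77841)(71832 − 67600)] = √[5739 × 4232] = 4928.2297
r = 3048 / 4928.2297 ≈ 0.618

0.618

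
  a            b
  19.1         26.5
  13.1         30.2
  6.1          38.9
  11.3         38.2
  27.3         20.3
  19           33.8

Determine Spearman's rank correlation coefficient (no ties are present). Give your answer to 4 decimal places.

Rank a: 5, 3, 1, 2, 6, 4
Rank b: 2, 3, 6, 5, 1, 4
d = rank(a) − rank(b): 3, 0, -5, -3, 5, 0; Σd² = 68
ρ = 1 − 6Σd² / [n(n²−1)] = 1 − 6×68 / (6×35) = 1 − 408/210 ≈ -0.9429

-0.9429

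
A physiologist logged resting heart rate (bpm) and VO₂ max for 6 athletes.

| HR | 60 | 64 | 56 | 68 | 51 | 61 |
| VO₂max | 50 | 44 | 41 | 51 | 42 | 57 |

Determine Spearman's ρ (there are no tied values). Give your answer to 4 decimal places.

0.6571

Rank HR: 3, 5, 2, 6, 1, 4
Rank VO₂max: 4, 3, 1, 5, 2, 6
d = rank(HR) − rank(VO₂max): -1, 2, 1, 1, -1, -2; Σd² = 12
ρ = 1 − 6Σd² / [n(n²−1)] = 1 − 6×12 / (6×35) = 1 − 72/210 ≈ 0.6571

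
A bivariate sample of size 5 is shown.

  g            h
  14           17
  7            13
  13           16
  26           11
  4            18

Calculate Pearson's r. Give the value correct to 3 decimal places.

-0.658

n = 5, Σg = 64, Σh = 75, Σg² = 1106, Σh² = 1159, Σgh = 895
nΣgh − ΣgΣh = 4475 − 4800 = -325
nΣg² − (Σg)² = 5530 − 4096 = 1434; nΣh² − (Σh)² = 5795 − 5625 = 170
r = -325 / √(1434 × 170) = -325 / 493.7408 ≈ -0.658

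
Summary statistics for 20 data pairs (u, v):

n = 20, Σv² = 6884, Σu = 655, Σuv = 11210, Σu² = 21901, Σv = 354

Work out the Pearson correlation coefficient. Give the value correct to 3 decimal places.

r = (nΣuv − ΣuΣv) / √[(nΣu² − (Σu)²)(nΣv² − (Σv)²)]
Numerator: 20×11210 − 655×354 = -7670
Denominator: √[(438020 − 429025)(137680 − 125316)] = √[8995 × 12364] = 10545.8134
r = -7670 / 10545.8134 ≈ -0.727

-0.727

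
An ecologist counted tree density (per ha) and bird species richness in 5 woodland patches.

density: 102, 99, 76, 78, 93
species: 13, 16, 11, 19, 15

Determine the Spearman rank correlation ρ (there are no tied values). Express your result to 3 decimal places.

Rank density: 5, 4, 1, 2, 3
Rank species: 2, 4, 1, 5, 3
d = rank(density) − rank(species): 3, 0, 0, -3, 0; Σd² = 18
ρ = 1 − 6Σd² / [n(n²−1)] = 1 − 6×18 / (5×24) = 1 − 108/120 ≈ 0.100

0.100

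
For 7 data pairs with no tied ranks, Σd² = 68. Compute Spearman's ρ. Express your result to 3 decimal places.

-0.214

ρ = 1 − 6Σd² / [n(n²−1)] = 1 − 6×68 / (7×48)
  = 1 − 408/336 = 1 − 1.2143 ≈ -0.214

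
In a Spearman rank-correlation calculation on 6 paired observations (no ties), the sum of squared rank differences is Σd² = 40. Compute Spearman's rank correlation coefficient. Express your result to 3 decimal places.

-0.143

ρ = 1 − 6Σd² / [n(n²−1)] = 1 − 6×40 / (6×35)
  = 1 − 240/210 = 1 − 1.1429 ≈ -0.143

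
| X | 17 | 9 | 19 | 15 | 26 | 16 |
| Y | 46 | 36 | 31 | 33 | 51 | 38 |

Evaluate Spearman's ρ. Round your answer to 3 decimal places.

Rank X: 4, 1, 5, 2, 6, 3
Rank Y: 5, 3, 1, 2, 6, 4
d = rank(X) − rank(Y): -1, -2, 4, 0, 0, -1; Σd² = 22
ρ = 1 − 6Σd² / [n(n²−1)] = 1 − 6×22 / (6×35) = 1 − 132/210 ≈ 0.371

0.371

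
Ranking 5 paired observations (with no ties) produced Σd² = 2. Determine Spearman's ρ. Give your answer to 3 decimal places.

0.900

ρ = 1 − 6Σd² / [n(n²−1)] = 1 − 6×2 / (5×24)
  = 1 − 12/120 = 1 − 0.1000 ≈ 0.900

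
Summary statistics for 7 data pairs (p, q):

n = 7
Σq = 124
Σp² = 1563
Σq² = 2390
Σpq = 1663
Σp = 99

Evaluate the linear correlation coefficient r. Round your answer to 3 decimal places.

r = (nΣpq − ΣpΣq) / √[(nΣp² − (Σp)²)(nΣq² − (Σq)²)]
Numerator: 7×1663 − 99×124 = -635
Denominator: √[(10941 − 9801)(16730 − 15376)] = √[1140 × 1354] = 1242.4009
r = -635 / 1242.4009 ≈ -0.511

-0.511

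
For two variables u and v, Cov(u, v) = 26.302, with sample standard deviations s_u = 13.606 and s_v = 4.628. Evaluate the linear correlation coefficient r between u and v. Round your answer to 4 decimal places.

r = Cov(u,v) / (s_u · s_v) = 26.302 / (13.606 × 4.628)
  = 26.302 / 62.9686 ≈ 0.4177

0.4177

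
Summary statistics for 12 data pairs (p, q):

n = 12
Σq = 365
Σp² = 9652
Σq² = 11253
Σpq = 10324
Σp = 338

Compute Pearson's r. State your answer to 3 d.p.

r = (nΣpq − ΣpΣq) / √[(nΣp² − (Σp)²)(nΣq² − (Σq)²)]
Numerator: 12×10324 − 338×365 = 518
Denominator: √[(115824 − 114244)(135036 − 133225)] = √[1580 × 1811] = 1691.5614
r = 518 / 1691.5614 ≈ 0.306

0.306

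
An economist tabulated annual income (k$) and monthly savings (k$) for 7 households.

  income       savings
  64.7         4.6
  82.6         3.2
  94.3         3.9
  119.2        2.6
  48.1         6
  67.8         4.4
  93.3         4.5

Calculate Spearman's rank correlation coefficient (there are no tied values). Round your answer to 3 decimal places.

-0.821

Rank income: 2, 4, 6, 7, 1, 3, 5
Rank savings: 6, 2, 3, 1, 7, 4, 5
d = rank(income) − rank(savings): -4, 2, 3, 6, -6, -1, 0; Σd² = 102
ρ = 1 − 6Σd² / [n(n²−1)] = 1 − 6×102 / (7×48) = 1 − 612/336 ≈ -0.821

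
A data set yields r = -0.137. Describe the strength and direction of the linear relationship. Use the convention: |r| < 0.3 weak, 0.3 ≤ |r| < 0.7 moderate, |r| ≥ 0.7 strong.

r = -0.137 < 0 so the relationship is negative.
|r| = 0.137, which falls in the weak range.

weak negative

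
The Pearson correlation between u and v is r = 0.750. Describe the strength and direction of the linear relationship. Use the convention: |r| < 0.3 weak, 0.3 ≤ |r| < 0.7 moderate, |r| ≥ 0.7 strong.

r = 0.750 > 0 so the relationship is positive.
|r| = 0.750, which falls in the strong range.

strong positive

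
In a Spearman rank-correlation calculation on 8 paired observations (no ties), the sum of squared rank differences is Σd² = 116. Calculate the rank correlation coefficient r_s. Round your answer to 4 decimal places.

ρ = 1 − 6Σd² / [n(n²−1)] = 1 − 6×116 / (8×63)
  = 1 − 696/504 = 1 − 1.38095 ≈ -0.3810

-0.3810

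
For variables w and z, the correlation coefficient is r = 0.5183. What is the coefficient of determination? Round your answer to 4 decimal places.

r² = (0.5183)² = 0.2686

0.2686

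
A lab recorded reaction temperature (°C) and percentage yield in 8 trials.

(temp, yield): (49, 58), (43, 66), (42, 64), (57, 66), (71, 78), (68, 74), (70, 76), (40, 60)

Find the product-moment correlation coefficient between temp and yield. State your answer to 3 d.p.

0.884

n = 8, Σx = 440, Σy = 542, Σx² = 25428, Σy² = 37108, Σxy = 30420
nΣxy − ΣxΣy = 243360 − 238480 = 4880
nΣx² − (Σx)² = 203424 − 193600 = 9824; nΣy² − (Σy)² = 296864 − 293764 = 3100
r = 4880 / √(9824 × 3100) = 4880 / 5518.5505 ≈ 0.884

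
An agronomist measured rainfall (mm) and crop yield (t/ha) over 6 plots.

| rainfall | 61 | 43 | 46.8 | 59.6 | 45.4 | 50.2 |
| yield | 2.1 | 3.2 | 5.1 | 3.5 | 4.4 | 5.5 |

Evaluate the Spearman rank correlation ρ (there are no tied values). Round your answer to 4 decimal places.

-0.2000

Rank rainfall: 6, 1, 3, 5, 2, 4
Rank yield: 1, 2, 5, 3, 4, 6
d = rank(rainfall) − rank(yield): 5, -1, -2, 2, -2, -2; Σd² = 42
ρ = 1 − 6Σd² / [n(n²−1)] = 1 − 6×42 / (6×35) = 1 − 252/210 ≈ -0.2000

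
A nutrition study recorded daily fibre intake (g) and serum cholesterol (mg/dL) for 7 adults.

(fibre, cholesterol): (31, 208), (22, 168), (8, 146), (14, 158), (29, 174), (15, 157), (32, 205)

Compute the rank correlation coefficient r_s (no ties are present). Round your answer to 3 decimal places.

0.929

Rank fibre: 6, 4, 1, 2, 5, 3, 7
Rank cholesterol: 7, 4, 1, 3, 5, 2, 6
d = rank(fibre) − rank(cholesterol): -1, 0, 0, -1, 0, 1, 1; Σd² = 4
ρ = 1 − 6Σd² / [n(n²−1)] = 1 − 6×4 / (7×48) = 1 − 24/336 ≈ 0.929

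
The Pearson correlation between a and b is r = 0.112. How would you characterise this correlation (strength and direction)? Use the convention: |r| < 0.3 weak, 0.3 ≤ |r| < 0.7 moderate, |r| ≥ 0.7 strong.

weak positive

r = 0.112 > 0 so the relationship is positive.
|r| = 0.112, which falls in the weak range.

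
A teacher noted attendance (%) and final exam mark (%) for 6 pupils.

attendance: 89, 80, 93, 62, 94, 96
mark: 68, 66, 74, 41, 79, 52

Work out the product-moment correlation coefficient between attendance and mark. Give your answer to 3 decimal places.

n = 6, Σx = 514, Σy = 380, Σx² = 44866, Σy² = 25082, Σxy = 33174
nΣxy − ΣxΣy = 199044 − 195320 = 3724
nΣx² − (Σx)² = 269196 − 264196 = 5000; nΣy² − (Σy)² = 150492 − 144400 = 6092
r = 3724 / √(5000 × 6092) = 3724 / 5519.0579 ≈ 0.675

0.675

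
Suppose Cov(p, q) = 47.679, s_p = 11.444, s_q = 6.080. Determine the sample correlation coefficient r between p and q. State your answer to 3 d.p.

0.685

r = Cov(p,q) / (s_p · s_q) = 47.679 / (11.444 × 6.080)
  = 47.679 / 69.5795 ≈ 0.685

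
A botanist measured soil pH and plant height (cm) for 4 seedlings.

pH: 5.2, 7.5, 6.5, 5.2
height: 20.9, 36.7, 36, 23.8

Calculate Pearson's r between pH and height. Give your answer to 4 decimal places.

n = 4, Σx = 24.4, Σy = 117.4, Σx² = 152.58, Σy² = 3646.14, Σxy = 741.69
nΣxy − ΣxΣy = 2966.76 − 2864.56 = 102.2
nΣx² − (Σx)² = 610.32 − 595.36 = 14.96; nΣy² − (Σy)² = 14584.56 − 13782.76 = 801.8
r = 102.2 / √(14.96 × 801.8) = 102.2 / 109.5214 ≈ 0.9332

0.9332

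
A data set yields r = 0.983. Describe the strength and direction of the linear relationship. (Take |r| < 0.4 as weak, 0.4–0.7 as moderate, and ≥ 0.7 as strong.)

strong positive

r = 0.983 > 0 so the relationship is positive.
|r| = 0.983, which falls in the strong range.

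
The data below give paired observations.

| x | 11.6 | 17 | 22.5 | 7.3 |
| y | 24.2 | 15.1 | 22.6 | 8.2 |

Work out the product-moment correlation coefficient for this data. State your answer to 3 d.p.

n = 4, Σx = 58.4, Σy = 70.1, Σx² = 983.1, Σy² = 1391.65, Σxy = 1105.78
nΣxy − ΣxΣy = 4423.12 − 4093.84 = 329.28
nΣx² − (Σx)² = 3932.4 − 3410.56 = 521.84; nΣy² − (Σy)² = 5566.6 − 4914.01 = 652.59
r = 329.28 / √(521.84 × 652.59) = 329.28 / 583.5645 ≈ 0.564

0.564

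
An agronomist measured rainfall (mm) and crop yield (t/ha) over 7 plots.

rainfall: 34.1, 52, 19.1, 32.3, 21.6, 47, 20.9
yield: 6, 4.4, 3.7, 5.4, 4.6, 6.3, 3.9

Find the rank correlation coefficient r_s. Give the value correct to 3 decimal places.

0.643

Rank rainfall: 5, 7, 1, 4, 3, 6, 2
Rank yield: 6, 3, 1, 5, 4, 7, 2
d = rank(rainfall) − rank(yield): -1, 4, 0, -1, -1, -1, 0; Σd² = 20
ρ = 1 − 6Σd² / [n(n²−1)] = 1 − 6×20 / (7×48) = 1 − 120/336 ≈ 0.643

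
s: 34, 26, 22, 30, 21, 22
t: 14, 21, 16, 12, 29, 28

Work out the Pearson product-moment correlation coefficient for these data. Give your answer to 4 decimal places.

n = 6, Σs = 155, Σt = 120, Σs² = 4141, Σt² = 2662, Σst = 2959
nΣst − ΣsΣt = 17754 − 18600 = -846
nΣs² − (Σs)² = 24846 − 24025 = 821; nΣt² − (Σt)² = 15972 − 14400 = 1572
r = -846 / √(821 × 1572) = -846 / 1136.0511 ≈ -0.7447

-0.7447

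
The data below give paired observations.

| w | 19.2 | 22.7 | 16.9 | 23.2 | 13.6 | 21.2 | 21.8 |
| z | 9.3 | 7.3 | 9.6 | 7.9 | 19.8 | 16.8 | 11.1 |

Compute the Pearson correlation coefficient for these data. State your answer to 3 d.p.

n = 7, Σw = 138.6, Σz = 81.8, Σw² = 2817.42, Σz² = 1091.84, Σwz = 1557.21
nΣwz − ΣwΣz = 10900.47 − 11337.48 = -437.01
nΣw² − (Σw)² = 19721.94 − 19209.96 = 511.98; nΣz² − (Σz)² = 7642.88 − 6691.24 = 951.64
r = -437.01 / √(511.98 × 951.64) = -437.01 / 698.0119 ≈ -0.626

-0.626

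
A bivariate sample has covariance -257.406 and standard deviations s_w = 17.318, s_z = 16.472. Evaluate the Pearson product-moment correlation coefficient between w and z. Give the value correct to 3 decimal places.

r = Cov(w,z) / (s_w · s_z) = -257.406 / (17.318 × 16.472)
  = -257.406 / 285.2621 ≈ -0.902

-0.902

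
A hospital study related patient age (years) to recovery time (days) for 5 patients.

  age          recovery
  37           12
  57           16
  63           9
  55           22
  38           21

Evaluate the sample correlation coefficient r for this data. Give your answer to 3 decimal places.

-0.261

n = 5, Σx = 250, Σy = 80, Σx² = 13056, Σy² = 1406, Σxy = 3931
nΣxy − ΣxΣy = 19655 − 20000 = -345
nΣx² − (Σx)² = 65280 − 62500 = 2780; nΣy² − (Σy)² = 7030 − 6400 = 630
r = -345 / √(2780 × 630) = -345 / 1323.4047 ≈ -0.261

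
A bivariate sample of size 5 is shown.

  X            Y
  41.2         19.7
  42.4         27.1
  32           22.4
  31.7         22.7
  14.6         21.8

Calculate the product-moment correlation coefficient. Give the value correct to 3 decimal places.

0.280

n = 5, ΣX = 161.9, ΣY = 113.7, ΣX² = 5737.25, ΣY² = 2614.79, ΣXY = 3715.35
nΣXY − ΣXΣY = 18576.75 − 18408.03 = 168.72
nΣX² − (ΣX)² = 28686.25 − 26211.61 = 2474.64; nΣY² − (ΣY)² = 13073.95 − 12927.69 = 146.26
r = 168.72 / √(2474.64 × 146.26) = 168.72 / 601.6152 ≈ 0.280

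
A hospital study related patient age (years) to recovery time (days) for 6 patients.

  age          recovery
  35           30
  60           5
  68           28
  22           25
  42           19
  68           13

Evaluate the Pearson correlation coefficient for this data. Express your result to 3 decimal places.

-0.451

n = 6, Σx = 295, Σy = 120, Σx² = 16321, Σy² = 2864, Σxy = 5486
nΣxy − ΣxΣy = 32916 − 35400 = -2484
nΣx² − (Σx)² = 97926 − 87025 = 10901; nΣy² − (Σy)² = 17184 − 14400 = 2784
r = -2484 / √(10901 × 2784) = -2484 / 5508.9367 ≈ -0.451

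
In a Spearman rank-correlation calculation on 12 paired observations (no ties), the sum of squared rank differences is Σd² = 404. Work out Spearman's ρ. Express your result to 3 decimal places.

ρ = 1 − 6Σd² / [n(n²−1)] = 1 − 6×404 / (12×143)
  = 1 − 2424/1716 = 1 − 1.4126 ≈ -0.413

-0.413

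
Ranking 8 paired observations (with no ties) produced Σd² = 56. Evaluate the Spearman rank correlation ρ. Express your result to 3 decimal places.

ρ = 1 − 6Σd² / [n(n²−1)] = 1 − 6×56 / (8×63)
  = 1 − 336/504 = 1 − 0.6667 ≈ 0.333

0.333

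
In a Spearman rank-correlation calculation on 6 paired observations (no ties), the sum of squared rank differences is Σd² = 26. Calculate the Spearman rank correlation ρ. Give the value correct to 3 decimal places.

0.257

ρ = 1 − 6Σd² / [n(n²−1)] = 1 − 6×26 / (6×35)
  = 1 − 156/210 = 1 − 0.7429 ≈ 0.257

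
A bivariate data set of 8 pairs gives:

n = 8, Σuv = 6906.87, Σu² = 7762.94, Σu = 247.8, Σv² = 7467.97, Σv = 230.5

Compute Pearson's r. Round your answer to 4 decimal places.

-0.8666

r = (nΣuv − ΣuΣv) / √[(nΣu² − (Σu)²)(nΣv² − (Σv)²)]
Numerator: 8×6906.87 − 247.8×230.5 = -1862.94
Denominator: √[(62103.52 − 61404.84)(59743.76 − 53130.25)] = √[698.68 × 6613.51] = 2149.5877
r = -1862.94 / 2149.5877 ≈ -0.8666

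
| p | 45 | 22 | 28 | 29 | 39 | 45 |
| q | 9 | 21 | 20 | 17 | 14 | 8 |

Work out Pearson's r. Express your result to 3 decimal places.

-0.975

n = 6, Σp = 208, Σq = 89, Σp² = 7680, Σq² = 1471, Σpq = 2826
nΣpq − ΣpΣq = 16956 − 18512 = -1556
nΣp² − (Σp)² = 46080 − 43264 = 2816; nΣq² − (Σq)² = 8826 − 7921 = 905
r = -1556 / √(2816 × 905) = -1556 / 1596.3959 ≈ -0.975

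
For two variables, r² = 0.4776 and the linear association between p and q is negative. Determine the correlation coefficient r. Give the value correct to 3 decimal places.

-0.691

|r| = √0.4776 = 0.691
The association is negative, so r = −0.691.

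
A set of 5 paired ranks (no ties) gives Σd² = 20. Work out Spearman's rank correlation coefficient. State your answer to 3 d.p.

0.000

ρ = 1 − 6Σd² / [n(n²−1)] = 1 − 6×20 / (5×24)
  = 1 − 120/120 = 1 − 1.0000 ≈ 0.000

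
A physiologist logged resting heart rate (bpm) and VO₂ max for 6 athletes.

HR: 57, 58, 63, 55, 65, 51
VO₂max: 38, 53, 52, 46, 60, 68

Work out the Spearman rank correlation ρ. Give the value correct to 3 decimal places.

Rank HR: 3, 4, 5, 2, 6, 1
Rank VO₂max: 1, 4, 3, 2, 5, 6
d = rank(HR) − rank(VO₂max): 2, 0, 2, 0, 1, -5; Σd² = 34
ρ = 1 − 6Σd² / [n(n²−1)] = 1 − 6×34 / (6×35) = 1 − 204/210 ≈ 0.029

0.029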